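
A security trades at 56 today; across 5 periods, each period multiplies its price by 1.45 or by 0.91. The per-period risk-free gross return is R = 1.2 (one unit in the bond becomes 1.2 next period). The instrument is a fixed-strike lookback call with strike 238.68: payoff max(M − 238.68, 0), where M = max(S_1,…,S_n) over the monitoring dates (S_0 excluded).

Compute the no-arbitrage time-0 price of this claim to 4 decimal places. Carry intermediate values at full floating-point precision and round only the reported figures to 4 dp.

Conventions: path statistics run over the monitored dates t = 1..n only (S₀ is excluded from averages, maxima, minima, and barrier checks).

price = 2.2963

Set p* = 0.5370 (from d < R < u); the path-dependent value is the discounted p*-expectation over all price paths.
Enumerate all 2^5 = 32 price paths (U = up ×1.45, D = down ×0.91); each path with k up-moves has probability p*^k·(1−p*)^(5−k).
DDDDD: M=50.9600, payoff=0.0000, prob=0.021268
UDDDD: M=81.2000, payoff=0.0000, prob=0.024671
DUDDD: M=73.8920, payoff=0.0000, prob=0.024671
UUDDD: M=117.7400, payoff=0.0000, prob=0.028619
DDUDD: M=67.2417, payoff=0.0000, prob=0.024671
UDUDD: M=107.1434, payoff=0.0000, prob=0.028619
DUUDD: M=107.1434, payoff=0.0000, prob=0.028619
UUUDD: M=170.7230, payoff=0.0000, prob=0.033197
DDDUD: M=61.1900, payoff=0.0000, prob=0.024671
UDDUD: M=97.5005, payoff=0.0000, prob=0.028619
DUDUD: M=97.5005, payoff=0.0000, prob=0.028619
UUDUD: M=155.3579, payoff=0.0000, prob=0.033197
DDUUD: M=97.5005, payoff=0.0000, prob=0.028619
UDUUD: M=155.3579, payoff=0.0000, prob=0.033197
DUUUD: M=155.3579, payoff=0.0000, prob=0.033197
UUUUD: M=247.5483, payoff=8.8683, prob=0.038509
DDDDU: M=55.6829, payoff=0.0000, prob=0.024671
UDDDU: M=88.7254, payoff=0.0000, prob=0.028619
DUDDU: M=88.7254, payoff=0.0000, prob=0.028619
UUDDU: M=141.3757, payoff=0.0000, prob=0.033197
DDUDU: M=88.7254, payoff=0.0000, prob=0.028619
UDUDU: M=141.3757, payoff=0.0000, prob=0.033197
DUUDU: M=141.3757, payoff=0.0000, prob=0.033197
UUUDU: M=225.2690, payoff=0.0000, prob=0.038509
DDDUU: M=88.7254, payoff=0.0000, prob=0.028619
UDDUU: M=141.3757, payoff=0.0000, prob=0.033197
DUDUU: M=141.3757, payoff=0.0000, prob=0.033197
UUDUU: M=225.2690, payoff=0.0000, prob=0.038509
DDUUU: M=141.3757, payoff=0.0000, prob=0.033197
UDUUU: M=225.2690, payoff=0.0000, prob=0.038509
DUUUU: M=225.2690, payoff=0.0000, prob=0.038509
UUUUU: M=358.9451, payoff=120.2651, prob=0.044671
Price = Σ prob·payoff / R^5 = 5.713819 / 2.488320 = 2.2963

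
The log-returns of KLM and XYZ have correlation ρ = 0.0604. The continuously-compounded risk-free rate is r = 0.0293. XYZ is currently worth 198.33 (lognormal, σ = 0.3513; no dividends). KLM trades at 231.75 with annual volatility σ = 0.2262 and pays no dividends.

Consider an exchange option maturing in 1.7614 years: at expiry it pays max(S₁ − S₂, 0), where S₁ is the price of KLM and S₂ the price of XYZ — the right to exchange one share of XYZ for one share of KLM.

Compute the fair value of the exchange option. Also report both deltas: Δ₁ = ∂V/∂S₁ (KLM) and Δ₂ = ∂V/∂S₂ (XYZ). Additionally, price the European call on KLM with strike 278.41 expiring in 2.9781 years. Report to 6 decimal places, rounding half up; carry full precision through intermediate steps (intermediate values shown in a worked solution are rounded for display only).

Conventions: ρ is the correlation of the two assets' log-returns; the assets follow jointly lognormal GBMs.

σ_eff = √(σ₁² + σ₂² − 2ρσ₁σ₂) = √(0.2262² + 0.3513² − 2·0.0604·0.2262·0.3513) = 0.406176
d₁ = (ln(S₁/S₂) + (q₂ − q₁ + σ_eff²/2)T) / (σ_eff√T) = (ln(231.75/198.33) + (0.0 − 0.0 + 0.082489)·1.7614) / 0.539068 = 0.558416
d₂ = d₁ − σ_eff√T = 0.558416 − 0.539068 = 0.019348
N(d₁) = 0.711720,  N(d₂) = 0.507718
V = S₁·e^{−q₁T}·N(d₁) − S₂·e^{−q₂T}·N(d₂) = 164.941049 − 100.695779 = 64.245270
Δ₁ = e^{−q₁T}·N(d₁) = 0.711720;  Δ₂ = −e^{−q₂T}·N(d₂) = -0.507718
[vanilla: KLM call K=278.41]
σ√T = 0.2262·√2.9781 = 0.390357
d₁ = (ln(S/K) + (r+σ²/2)T) / (σ√T) = (ln(231.75/278.41) + (0.0293+0.2262²/2)·2.9781) / 0.390357 = (-0.183436 + 0.163448) / 0.390357 = -0.051204
d₂ = d₁ − σ√T = -0.051204 − 0.390357 = -0.441561
e^{−rT} = 0.916440
N(d₁) = 0.479581,  N(d₂) = 0.329403
price = S·N(d₁) − K·e^{−rT}·N(d₂) = 111.142991 − 84.045984 = 27.097007

exchange price = 64.245270
Δ1 = 0.711720
Δ2 = -0.507718
price(KLM call K=278.41) = 27.097007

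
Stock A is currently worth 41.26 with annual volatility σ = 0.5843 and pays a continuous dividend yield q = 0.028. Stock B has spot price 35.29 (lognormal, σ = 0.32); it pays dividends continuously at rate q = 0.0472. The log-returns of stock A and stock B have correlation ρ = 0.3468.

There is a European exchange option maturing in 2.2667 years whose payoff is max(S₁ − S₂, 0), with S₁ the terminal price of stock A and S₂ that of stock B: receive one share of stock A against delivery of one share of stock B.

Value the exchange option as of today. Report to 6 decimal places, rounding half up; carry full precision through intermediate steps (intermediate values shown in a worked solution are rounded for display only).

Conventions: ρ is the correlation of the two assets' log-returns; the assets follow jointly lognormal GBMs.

exchange price = 15.320401

σ_eff = √(σ₁² + σ₂² − 2ρσ₁σ₂) = √(0.5843² + 0.32² − 2·0.3468·0.5843·0.32) = 0.560464
d₁ = (ln(S₁/S₂) + (q₂ − q₁ + σ_eff²/2)T) / (σ_eff√T) = (ln(41.26/35.29) + (0.0472 − 0.028 + 0.157060)·2.2667) / 0.843810 = 0.658705
d₂ = d₁ − σ_eff√T = 0.658705 − 0.843810 = -0.185105
N(d₁) = 0.744958,  N(d₂) = 0.426573
V = S₁·e^{−q₁T}·N(d₁) − S₂·e^{−q₂T}·N(d₂) = 28.846764 − 13.526363 = 15.320401
Key observation: pricing in stock B-units makes this a unit-strike call on the ratio S₁/S₂ — the risk-free rate cancels and cannot affect the value.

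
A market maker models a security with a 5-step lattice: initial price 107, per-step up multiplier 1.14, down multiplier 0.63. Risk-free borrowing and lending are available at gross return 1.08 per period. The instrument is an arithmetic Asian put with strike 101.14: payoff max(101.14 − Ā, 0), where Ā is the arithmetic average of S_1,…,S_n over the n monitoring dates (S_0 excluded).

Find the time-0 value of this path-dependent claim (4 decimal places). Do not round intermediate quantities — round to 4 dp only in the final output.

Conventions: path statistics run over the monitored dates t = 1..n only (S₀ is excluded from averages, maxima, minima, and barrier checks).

Under the martingale measure an up-move has probability p* = 0.8824; value the claim as the probability-weighted average of per-path payoffs, discounted 5 periods at R = 1.08.
Enumerate all 2^5 = 32 price paths (U = up ×1.14, D = down ×0.63); each path with k up-moves has probability p*^k·(1−p*)^(5−k).
DDDDD: Ā=32.8216, payoff=68.3184, prob=0.000023
UDDDD: Ā=59.3915, payoff=41.7485, prob=0.000169
DUDDD: Ā=48.4775, payoff=52.6625, prob=0.000169
UUDDD: Ā=87.7212, payoff=13.4188, prob=0.001268
DDUDD: Ā=41.6017, payoff=59.5383, prob=0.000169
UDUDD: Ā=75.2792, payoff=25.8608, prob=0.001268
DUUDD: Ā=64.3652, payoff=36.7748, prob=0.001268
UUUDD: Ā=116.4704, payoff=0.0000, prob=0.009508
DDDUD: Ā=37.2699, payoff=63.8701, prob=0.000169
UDDUD: Ā=67.4408, payoff=33.6992, prob=0.001268
DUDUD: Ā=56.5268, payoff=44.6132, prob=0.001268
UUDUD: Ā=102.2866, payoff=0.0000, prob=0.009508
DDUUD: Ā=49.6510, payoff=51.4890, prob=0.001268
UDUUD: Ā=89.8446, payoff=11.2954, prob=0.009508
DUUUD: Ā=78.9306, payoff=22.2094, prob=0.009508
UUUUD: Ā=142.8268, payoff=0.0000, prob=0.071310
DDDDU: Ā=34.5409, payoff=66.5991, prob=0.000169
UDDDU: Ā=62.5026, payoff=38.6374, prob=0.001268
DUDDU: Ā=51.5886, payoff=49.5514, prob=0.001268
UUDDU: Ā=93.3507, payoff=7.7893, prob=0.009508
DDUDU: Ā=44.7127, payoff=56.4273, prob=0.001268
UDUDU: Ā=80.9088, payoff=20.2312, prob=0.009508
DUUDU: Ā=69.9948, payoff=31.1452, prob=0.009508
UUUDU: Ā=126.6572, payoff=0.0000, prob=0.071310
DDDUU: Ā=40.3810, payoff=60.7590, prob=0.001268
UDDUU: Ā=73.0703, payoff=28.0697, prob=0.009508
DUDUU: Ā=62.1563, payoff=38.9837, prob=0.009508
UUDUU: Ā=112.4734, payoff=0.0000, prob=0.071310
DDUUU: Ā=55.2805, payoff=45.8595, prob=0.009508
UDUUU: Ā=100.0314, payoff=1.1086, prob=0.071310
DUUUU: Ā=89.1174, payoff=12.0226, prob=0.071310
UUUUU: Ā=161.2601, payoff=0.0000, prob=0.534825
Price = Σ prob·payoff / R^5 = 3.462015 / 1.469328 = 2.3562

price = 2.3562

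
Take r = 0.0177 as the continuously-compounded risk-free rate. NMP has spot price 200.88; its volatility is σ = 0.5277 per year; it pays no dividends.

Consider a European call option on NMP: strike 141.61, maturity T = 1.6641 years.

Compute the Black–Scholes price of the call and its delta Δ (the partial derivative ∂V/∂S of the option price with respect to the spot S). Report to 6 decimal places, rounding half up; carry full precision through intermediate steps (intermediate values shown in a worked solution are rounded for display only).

σ√T = 0.5277·√1.6641 = 0.680733
d₁ = (ln(S/K) + (r+σ²/2)T) / (σ√T) = (ln(200.88/141.61) + (0.0177+0.5277²/2)·1.6641) / 0.680733 = (0.349631 + 0.261153) / 0.680733 = 0.897245
d₂ = d₁ − σ√T = 0.897245 − 0.680733 = 0.216512
e^{−rT} = 0.970975
N(d₁) = 0.815206,  N(d₂) = 0.585706
Call price V = S·N(d₁) − K·e^{−rT}·N(d₂) = 163.758555 − 80.534386 = 83.224168
Δ = N(d₁) = 0.815206

price = 83.224168
Δ = 0.815206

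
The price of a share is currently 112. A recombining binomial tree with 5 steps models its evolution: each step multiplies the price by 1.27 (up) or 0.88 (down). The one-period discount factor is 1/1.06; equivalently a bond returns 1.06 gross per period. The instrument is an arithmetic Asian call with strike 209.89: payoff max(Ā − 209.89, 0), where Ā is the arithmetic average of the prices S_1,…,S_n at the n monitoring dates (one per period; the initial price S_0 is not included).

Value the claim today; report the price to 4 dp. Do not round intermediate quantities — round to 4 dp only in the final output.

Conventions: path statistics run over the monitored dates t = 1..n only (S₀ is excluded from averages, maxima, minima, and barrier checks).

price = 0.6989

No-arbitrage gives p* = (R−d)/(u−d) = 0.4615: enumerate every path, weight its payoff by its p*-probability, and discount by R^5.
Enumerate all 2^5 = 32 price paths (U = up ×1.27, D = down ×0.88); each path with k up-moves has probability p*^k·(1−p*)^(5−k).
DDDDD: Ā=77.5779, payoff=0.0000, prob=0.045266
UDDDD: Ā=111.9590, payoff=0.0000, prob=0.038800
DUDDD: Ā=103.2230, payoff=0.0000, prob=0.038800
UUDDD: Ā=148.9696, payoff=0.0000, prob=0.033257
DDUDD: Ā=95.5353, payoff=0.0000, prob=0.038800
UDUDD: Ā=137.8749, payoff=0.0000, prob=0.033257
DUUDD: Ā=129.1389, payoff=0.0000, prob=0.033257
UUUDD: Ā=186.3709, payoff=0.0000, prob=0.028506
DDDUD: Ā=88.7702, payoff=0.0000, prob=0.038800
UDDUD: Ā=128.1115, payoff=0.0000, prob=0.033257
DUDUD: Ā=119.3755, payoff=0.0000, prob=0.033257
UUDUD: Ā=172.2806, payoff=0.0000, prob=0.028506
DDUUD: Ā=111.6878, payoff=0.0000, prob=0.033257
UDUUD: Ā=161.1858, payoff=0.0000, prob=0.028506
DUUUD: Ā=152.4498, payoff=0.0000, prob=0.028506
UUUUD: Ā=220.0129, payoff=10.1229, prob=0.024434
DDDDU: Ā=82.8168, payoff=0.0000, prob=0.038800
UDDDU: Ā=119.5198, payoff=0.0000, prob=0.033257
DUDDU: Ā=110.7838, payoff=0.0000, prob=0.033257
UUDDU: Ā=159.8811, payoff=0.0000, prob=0.028506
DDUDU: Ā=103.0961, payoff=0.0000, prob=0.033257
UDUDU: Ā=148.7864, payoff=0.0000, prob=0.028506
DUUDU: Ā=140.0504, payoff=0.0000, prob=0.028506
UUUDU: Ā=202.1182, payoff=0.0000, prob=0.024434
DDDUU: Ā=96.3309, payoff=0.0000, prob=0.033257
UDDUU: Ā=139.0230, payoff=0.0000, prob=0.028506
DUDUU: Ā=130.2870, payoff=0.0000, prob=0.028506
UUDUU: Ā=188.0279, payoff=0.0000, prob=0.024434
DDUUU: Ā=122.5994, payoff=0.0000, prob=0.028506
UDUUU: Ā=176.9332, payoff=0.0000, prob=0.024434
DUUUU: Ā=168.1972, payoff=0.0000, prob=0.024434
UUUUU: Ā=242.7391, payoff=32.8491, prob=0.020943
Price = Σ prob·payoff / R^5 = 0.935296 / 1.338226 = 0.6989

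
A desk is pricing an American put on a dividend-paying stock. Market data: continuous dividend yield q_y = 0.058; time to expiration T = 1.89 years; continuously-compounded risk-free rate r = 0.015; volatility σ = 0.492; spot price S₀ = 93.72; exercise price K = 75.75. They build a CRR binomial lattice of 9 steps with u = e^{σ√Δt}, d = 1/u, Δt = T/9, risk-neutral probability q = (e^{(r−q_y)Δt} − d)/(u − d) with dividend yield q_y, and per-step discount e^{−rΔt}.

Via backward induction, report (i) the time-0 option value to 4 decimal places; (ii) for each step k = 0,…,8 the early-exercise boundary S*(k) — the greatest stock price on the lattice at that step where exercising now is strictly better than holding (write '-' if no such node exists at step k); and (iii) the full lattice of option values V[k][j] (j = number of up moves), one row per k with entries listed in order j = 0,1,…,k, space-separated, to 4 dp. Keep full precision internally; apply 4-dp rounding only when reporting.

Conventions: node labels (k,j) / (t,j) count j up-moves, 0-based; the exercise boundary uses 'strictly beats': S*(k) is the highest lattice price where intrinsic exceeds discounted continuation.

params: Δt=0.21000 u=1.25290 d=0.79815 q=0.42410 e^(-rΔt)=0.99685
t_9 payoffs: 63.4309 56.4120 45.3939 28.0981 0.9477 0.0000 0.0000 0.0000 0.0000 0.0000
t_8: node(8,0) S=15.4346 payoff=60.3154 vs cont=60.2640 → 60.3154 [stop]  node(8,1) S=24.2286 payoff=51.5214 vs cont=51.5764 → 51.5764 [wait]  node(8,2) S=38.0332 payoff=37.7168 vs cont=37.9390 → 37.9390 [wait]  node(8,3) S=59.7032 payoff=16.0468 vs cont=16.5313 → 16.5313 [wait]  node(8,4) S=93.7200 payoff=0.0000 vs cont=0.5440 → 0.5440 [wait]  node(8,5) S=147.1183 payoff=0.0000 vs cont=0.0000 → 0.0000 [wait]  node(8,6) S=230.9411 payoff=0.0000 vs cont=0.0000 → 0.0000 [wait]  node(8,7) S=362.5230 payoff=0.0000 vs cont=0.0000 → 0.0000 [wait]  node(8,8) S=569.0757 payoff=0.0000 vs cont=0.0000 → 0.0000 [wait]  ⇒ S*(8)=15.4346
t_7: node(7,0) S=19.3380 payoff=56.4120 vs cont=56.4311 → 56.4311 [wait]  node(7,1) S=30.3561 payoff=45.3939 vs cont=45.6487 → 45.6487 [wait]  node(7,2) S=47.6519 payoff=28.0981 vs cont=28.7691 → 28.7691 [wait]  node(7,3) S=74.8023 payoff=0.9477 vs cont=9.7204 → 9.7204 [wait]  node(7,4) S=117.4220 payoff=0.0000 vs cont=0.3123 → 0.3123 [wait]  node(7,5) S=184.3249 payoff=0.0000 vs cont=0.0000 → 0.0000 [wait]  node(7,6) S=289.3466 payoff=0.0000 vs cont=0.0000 → 0.0000 [wait]  node(7,7) S=454.2059 payoff=0.0000 vs cont=0.0000 → 0.0000 [wait]  ⇒ S*(7)=-
t_6: node(6,0) S=24.2286 payoff=51.5214 vs cont=51.6952 → 51.6952 [wait]  node(6,1) S=38.0332 payoff=37.7168 vs cont=38.3689 → 38.3689 [wait]  node(6,2) S=59.7032 payoff=16.0468 vs cont=20.6254 → 20.6254 [wait]  node(6,3) S=93.7200 payoff=0.0000 vs cont=5.7124 → 5.7124 [wait]  node(6,4) S=147.1183 payoff=0.0000 vs cont=0.1793 → 0.1793 [wait]  node(6,5) S=230.9411 payoff=0.0000 vs cont=0.0000 → 0.0000 [wait]  node(6,6) S=362.5230 payoff=0.0000 vs cont=0.0000 → 0.0000 [wait]  ⇒ S*(6)=-
t_5: node(5,0) S=30.3561 payoff=45.3939 vs cont=45.8986 → 45.8986 [wait]  node(5,1) S=47.6519 payoff=28.0981 vs cont=30.7468 → 30.7468 [wait]  node(5,2) S=74.8023 payoff=0.9477 vs cont=14.2557 → 14.2557 [wait]  node(5,3) S=117.4220 payoff=0.0000 vs cont=3.3552 → 3.3552 [wait]  node(5,4) S=184.3249 payoff=0.0000 vs cont=0.1029 → 0.1029 [wait]  node(5,5) S=289.3466 payoff=0.0000 vs cont=0.0000 → 0.0000 [wait]  ⇒ S*(5)=-
t_4: node(4,0) S=38.0332 payoff=37.7168 vs cont=39.3485 → 39.3485 [wait]  node(4,1) S=59.7032 payoff=16.0468 vs cont=23.6782 → 23.6782 [wait]  node(4,2) S=93.7200 payoff=0.0000 vs cont=9.6025 → 9.6025 [wait]  node(4,3) S=147.1183 payoff=0.0000 vs cont=1.9697 → 1.9697 [wait]  node(4,4) S=230.9411 payoff=0.0000 vs cont=0.0591 → 0.0591 [wait]  ⇒ S*(4)=-
t_3: node(3,0) S=47.6519 payoff=28.0981 vs cont=32.5998 → 32.5998 [wait]  node(3,1) S=74.8023 payoff=0.9477 vs cont=17.6529 → 17.6529 [wait]  node(3,2) S=117.4220 payoff=0.0000 vs cont=6.3453 → 6.3453 [wait]  node(3,3) S=184.3249 payoff=0.0000 vs cont=1.1557 → 1.1557 [wait]  ⇒ S*(3)=-
t_2: node(2,0) S=59.7032 payoff=16.0468 vs cont=26.1782 → 26.1782 [wait]  node(2,1) S=93.7200 payoff=0.0000 vs cont=12.8169 → 12.8169 [wait]  node(2,2) S=147.1183 payoff=0.0000 vs cont=4.1314 → 4.1314 [wait]  ⇒ S*(2)=-
t_1: node(1,0) S=74.8023 payoff=0.9477 vs cont=20.4471 → 20.4471 [wait]  node(1,1) S=117.4220 payoff=0.0000 vs cont=9.1046 → 9.1046 [wait]  ⇒ S*(1)=-
t_0: node(0,0) S=93.7200 payoff=0.0000 vs cont=15.5875 → 15.5875 [wait]  ⇒ S*(0)=-

price = 15.5875
boundary = - - - - - - - - 15.4346
tree:
15.5875
20.4471 9.1046
26.1782 12.8169 4.1314
32.5998 17.6529 6.3453 1.1557
39.3485 23.6782 9.6025 1.9697 0.0591
45.8986 30.7468 14.2557 3.3552 0.1029 0.0000
51.6952 38.3689 20.6254 5.7124 0.1793 0.0000 0.0000
56.4311 45.6487 28.7691 9.7204 0.3123 0.0000 0.0000 0.0000
60.3154 51.5764 37.9390 16.5313 0.5440 0.0000 0.0000 0.0000 0.0000
63.4309 56.4120 45.3939 28.0981 0.9477 0.0000 0.0000 0.0000 0.0000 0.0000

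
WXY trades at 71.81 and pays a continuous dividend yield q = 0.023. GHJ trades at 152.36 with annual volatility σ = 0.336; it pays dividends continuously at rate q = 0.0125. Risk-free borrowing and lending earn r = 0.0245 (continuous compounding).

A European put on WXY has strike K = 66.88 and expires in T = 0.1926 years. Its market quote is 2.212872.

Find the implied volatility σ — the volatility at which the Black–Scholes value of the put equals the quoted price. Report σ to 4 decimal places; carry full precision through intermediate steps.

sigma = 0.3503

At σ = 0.3503 the Black–Scholes value reproduces the quote:
σ√T = 0.3503·√0.1926 = 0.153733
d₁ = (ln(S/K) + (r−q+σ²/2)T) / (σ√T) = (ln(71.81/66.88) + (0.0245−0.023+0.3503²/2)·0.1926) / 0.153733 = (0.071124 + 0.012106) / 0.153733 = 0.541389
d₂ = d₁ − σ√T = 0.541389 − 0.153733 = 0.387656
e^{−rT} = 0.995292
e^{−qT} = 0.995580
N(−d₁) = 0.294120,  N(−d₂) = 0.349135
V = K·e^{−rT}·N(−d₂) − S·e^{−qT}·N(−d₁) = 23.240245 − 21.027373 = 2.212872 (matching the quote); vega is positive throughout, so no other σ reproduces this price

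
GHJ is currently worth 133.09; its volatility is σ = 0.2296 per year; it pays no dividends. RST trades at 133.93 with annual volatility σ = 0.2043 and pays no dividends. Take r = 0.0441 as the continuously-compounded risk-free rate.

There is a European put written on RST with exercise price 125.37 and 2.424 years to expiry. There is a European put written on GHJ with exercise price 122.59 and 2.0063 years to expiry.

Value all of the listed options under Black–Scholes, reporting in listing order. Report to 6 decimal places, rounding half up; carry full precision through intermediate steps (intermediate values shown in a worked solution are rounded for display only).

[RST put K=125.37]
σ√T = 0.2043·√2.424 = 0.318079
d₁ = (ln(S/K) + (r+σ²/2)T) / (σ√T) = (ln(133.93/125.37) + (0.0441+0.2043²/2)·2.424) / 0.318079 = (0.066048 + 0.157485) / 0.318079 = 0.702761
d₂ = d₁ − σ√T = 0.702761 − 0.318079 = 0.384682
e^{−rT} = 0.898617
N(−d₁) = 0.241102,  N(−d₂) = 0.350236
price = K·e^{−rT}·N(−d₂) − S·N(−d₁) = 39.457498 − 32.290837 = 7.166661
[GHJ put K=122.59]
σ√T = 0.2296·√2.0063 = 0.325214
d₁ = (ln(S/K) + (r+σ²/2)T) / (σ√T) = (ln(133.09/122.59) + (0.0441+0.2296²/2)·2.0063) / 0.325214 = (0.082180 + 0.141360) / 0.325214 = 0.687362
d₂ = d₁ − σ√T = 0.687362 − 0.325214 = 0.362148
e^{−rT} = 0.915323
N(−d₁) = 0.245927,  N(−d₂) = 0.358621
price = K·e^{−rT}·N(−d₂) − S·N(−d₁) = 40.240651 − 32.730449 = 7.510202

price(RST put K=125.37) = 7.166661
price(GHJ put K=122.59) = 7.510202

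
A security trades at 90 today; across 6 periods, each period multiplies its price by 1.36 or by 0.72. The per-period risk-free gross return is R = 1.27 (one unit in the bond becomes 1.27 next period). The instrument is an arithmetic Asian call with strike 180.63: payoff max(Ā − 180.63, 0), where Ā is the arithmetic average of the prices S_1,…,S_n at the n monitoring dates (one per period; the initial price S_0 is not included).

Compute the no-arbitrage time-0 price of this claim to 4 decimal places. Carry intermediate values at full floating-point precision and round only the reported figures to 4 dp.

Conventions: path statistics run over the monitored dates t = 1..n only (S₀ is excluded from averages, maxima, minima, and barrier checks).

With p* = (R−d)/(u−d) = 0.8594, sum probability × payoff across the paths and divide by R^6.
Enumerate all 2^6 = 64 price paths (U = up ×1.36, D = down ×0.72); each path with k up-moves has probability p*^k·(1−p*)^(6−k).
DDDDDD: Ā=33.1979, payoff=0.0000, prob=0.000008
UDDDDD: Ā=62.7071, payoff=0.0000, prob=0.000047
DUDDDD: Ā=53.1071, payoff=0.0000, prob=0.000047
UUDDDD: Ā=100.3134, payoff=0.0000, prob=0.000289
DDUDDD: Ā=46.1951, payoff=0.0000, prob=0.000047
UDUDDD: Ā=87.2574, payoff=0.0000, prob=0.000289
DUUDDD: Ā=77.6574, payoff=0.0000, prob=0.000289
UUUDDD: Ā=146.6863, payoff=0.0000, prob=0.001765
DDDUDD: Ā=41.2185, payoff=0.0000, prob=0.000047
UDDUDD: Ā=77.8571, payoff=0.0000, prob=0.000289
DUDUDD: Ā=68.2571, payoff=0.0000, prob=0.000289
UUDUDD: Ā=128.9301, payoff=0.0000, prob=0.001765
DDUUDD: Ā=61.3451, payoff=0.0000, prob=0.000289
UDUUDD: Ā=115.8741, payoff=0.0000, prob=0.001765
DUUUDD: Ā=106.2741, payoff=0.0000, prob=0.001765
UUUUDD: Ā=200.7400, payoff=20.1100, prob=0.010786
DDDDUD: Ā=37.6353, payoff=0.0000, prob=0.000047
UDDDUD: Ā=71.0889, payoff=0.0000, prob=0.000289
DUDDUD: Ā=61.4889, payoff=0.0000, prob=0.000289
UUDDUD: Ā=116.1457, payoff=0.0000, prob=0.001765
DDUDUD: Ā=54.5769, payoff=0.0000, prob=0.000289
UDUDUD: Ā=103.0897, payoff=0.0000, prob=0.001765
DUUDUD: Ā=93.4897, payoff=0.0000, prob=0.001765
UUUDUD: Ā=176.5916, payoff=0.0000, prob=0.010786
DDDUUD: Ā=49.6003, payoff=0.0000, prob=0.000289
UDDUUD: Ā=93.6894, payoff=0.0000, prob=0.001765
DUDUUD: Ā=84.0894, payoff=0.0000, prob=0.001765
UUDUUD: Ā=158.8355, payoff=0.0000, prob=0.010786
DDUUUD: Ā=77.1774, payoff=0.0000, prob=0.001765
UDUUUD: Ā=145.7795, payoff=0.0000, prob=0.010786
DUUUUD: Ā=136.1795, payoff=0.0000, prob=0.010786
UUUUUD: Ā=257.2279, payoff=76.5979, prob=0.065914
DDDDDU: Ā=35.0554, payoff=0.0000, prob=0.000047
UDDDDU: Ā=66.2158, payoff=0.0000, prob=0.000289
DUDDDU: Ā=56.6158, payoff=0.0000, prob=0.000289
UUDDDU: Ā=106.9409, payoff=0.0000, prob=0.001765
DDUDDU: Ā=49.7038, payoff=0.0000, prob=0.000289
UDUDDU: Ā=93.8849, payoff=0.0000, prob=0.001765
DUUDDU: Ā=84.2849, payoff=0.0000, prob=0.001765
UUUDDU: Ā=159.2048, payoff=0.0000, prob=0.010786
DDDUDU: Ā=44.7271, payoff=0.0000, prob=0.000289
UDDUDU: Ā=84.4846, payoff=0.0000, prob=0.001765
DUDUDU: Ā=74.8846, payoff=0.0000, prob=0.001765
UUDUDU: Ā=141.4486, payoff=0.0000, prob=0.010786
DDUUDU: Ā=67.9726, payoff=0.0000, prob=0.001765
UDUUDU: Ā=128.3926, payoff=0.0000, prob=0.010786
DUUUDU: Ā=118.7926, payoff=0.0000, prob=0.010786
UUUUDU: Ā=224.3861, payoff=43.7561, prob=0.065914
DDDDUU: Ā=41.1439, payoff=0.0000, prob=0.000289
UDDDUU: Ā=77.7163, payoff=0.0000, prob=0.001765
DUDDUU: Ā=68.1163, payoff=0.0000, prob=0.001765
UUDDUU: Ā=128.6642, payoff=0.0000, prob=0.010786
DDUDUU: Ā=61.2043, payoff=0.0000, prob=0.001765
UDUDUU: Ā=115.6082, payoff=0.0000, prob=0.010786
DUUDUU: Ā=106.0082, payoff=0.0000, prob=0.010786
UUUDUU: Ā=200.2377, payoff=19.6077, prob=0.065914
DDDUUU: Ā=56.2277, payoff=0.0000, prob=0.001765
UDDUUU: Ā=106.2079, payoff=0.0000, prob=0.010786
DUDUUU: Ā=96.6079, payoff=0.0000, prob=0.010786
UUDUUU: Ā=182.4816, payoff=1.8516, prob=0.065914
DDUUUU: Ā=89.6959, payoff=0.0000, prob=0.010786
UDUUUU: Ā=169.4256, payoff=0.0000, prob=0.065914
DUUUUU: Ā=159.8256, payoff=0.0000, prob=0.065914
UUUUUU: Ā=301.8927, payoff=121.2627, prob=0.402806
Price = Σ prob·payoff / R^6 = 58.409751 / 4.195873 = 13.9208

price = 13.9208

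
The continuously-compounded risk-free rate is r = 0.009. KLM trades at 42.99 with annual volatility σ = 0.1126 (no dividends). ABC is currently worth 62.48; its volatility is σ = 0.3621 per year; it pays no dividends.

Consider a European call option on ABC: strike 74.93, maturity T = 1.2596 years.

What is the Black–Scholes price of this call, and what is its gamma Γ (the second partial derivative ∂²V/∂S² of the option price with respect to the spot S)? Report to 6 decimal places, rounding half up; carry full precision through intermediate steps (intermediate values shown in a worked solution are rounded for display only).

price = 6.128480
Γ = 0.015349

σ√T = 0.3621·√1.2596 = 0.406392
d₁ = (ln(S/K) + (r+σ²/2)T) / (σ√T) = (ln(62.48/74.93) + (0.009+0.3621²/2)·1.2596) / 0.406392 = (-0.181708 + 0.093914) / 0.406392 = -0.216034
d₂ = d₁ − σ√T = -0.216034 − 0.406392 = -0.622425
e^{−rT} = 0.988728
N(d₁) = 0.414481,  N(d₂) = 0.266831
Call price V = S·N(d₁) − K·e^{−rT}·N(d₂) = 25.896756 − 19.768276 = 6.128480
φ(d₁) = (1/√(2π))·e^{−d₁²/2} = 0.389741
Γ = φ(d₁) / (S·σ·√T) = 0.015349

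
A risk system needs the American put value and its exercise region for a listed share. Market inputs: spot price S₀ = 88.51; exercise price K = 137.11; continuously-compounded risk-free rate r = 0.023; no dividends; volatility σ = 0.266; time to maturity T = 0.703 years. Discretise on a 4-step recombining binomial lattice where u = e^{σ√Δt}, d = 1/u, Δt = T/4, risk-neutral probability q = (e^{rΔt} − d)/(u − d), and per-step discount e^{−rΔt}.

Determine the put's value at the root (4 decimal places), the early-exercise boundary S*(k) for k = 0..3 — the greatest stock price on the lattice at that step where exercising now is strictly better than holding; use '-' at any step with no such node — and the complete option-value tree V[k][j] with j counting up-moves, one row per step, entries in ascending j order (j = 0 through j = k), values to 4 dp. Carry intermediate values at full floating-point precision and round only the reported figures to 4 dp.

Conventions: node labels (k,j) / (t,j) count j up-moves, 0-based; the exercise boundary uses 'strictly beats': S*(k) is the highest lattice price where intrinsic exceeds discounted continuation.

price = 48.6000
boundary = 88.5100 98.9515 110.6247 98.9515
tree:
48.6000
57.9397 38.1585
66.2938 48.6000 26.4853
73.7664 57.9397 38.1585 13.4458
80.4505 66.2938 48.6000 26.4853 0.0000

params: Δt=0.17575 u=1.11797 d=0.89448 q=0.49027 e^(-rΔt)=0.99597
t_4 payoffs: 80.4505 66.2938 48.6000 26.4853 0.0000
t_3: node(3,0) S=63.3436 payoff=73.7664 vs cont=73.2133 → 73.7664 [stop]  node(3,1) S=79.1703 payoff=57.9397 vs cont=57.3866 → 57.9397 [stop]  node(3,2) S=98.9515 payoff=38.1585 vs cont=37.6054 → 38.1585 [stop]  node(3,3) S=123.6750 payoff=13.4350 vs cont=13.4458 → 13.4458 [wait]  ⇒ S*(3)=98.9515
t_2: node(2,0) S=70.8162 payoff=66.2938 vs cont=65.7407 → 66.2938 [stop]  node(2,1) S=88.5100 payoff=48.6000 vs cont=48.0469 → 48.6000 [stop]  node(2,2) S=110.6247 payoff=26.4853 vs cont=25.9375 → 26.4853 [stop]  ⇒ S*(2)=110.6247
t_1: node(1,0) S=79.1703 payoff=57.9397 vs cont=57.3866 → 57.9397 [stop]  node(1,1) S=98.9515 payoff=38.1585 vs cont=37.6054 → 38.1585 [stop]  ⇒ S*(1)=98.9515
t_0: node(0,0) S=88.5100 payoff=48.6000 vs cont=48.0469 → 48.6000 [stop]  ⇒ S*(0)=88.5100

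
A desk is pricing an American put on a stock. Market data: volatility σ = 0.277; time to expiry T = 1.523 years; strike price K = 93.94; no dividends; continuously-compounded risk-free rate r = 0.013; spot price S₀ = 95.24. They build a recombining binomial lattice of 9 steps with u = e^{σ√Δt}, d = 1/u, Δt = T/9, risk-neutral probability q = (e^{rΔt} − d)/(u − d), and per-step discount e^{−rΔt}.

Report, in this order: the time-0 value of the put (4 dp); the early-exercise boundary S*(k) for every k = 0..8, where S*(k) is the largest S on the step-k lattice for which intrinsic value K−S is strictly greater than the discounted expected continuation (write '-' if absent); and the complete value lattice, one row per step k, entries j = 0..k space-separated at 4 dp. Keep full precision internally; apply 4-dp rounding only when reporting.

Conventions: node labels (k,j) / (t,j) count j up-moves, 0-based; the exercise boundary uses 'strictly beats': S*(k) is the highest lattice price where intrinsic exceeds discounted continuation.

params: Δt=0.16922 u=1.12069 d=0.89230 q=0.48119 e^(-rΔt)=0.99780
t_9 payoffs: 59.7865 51.0448 40.0655 26.2760 8.9570 0.0000 0.0000 0.0000 0.0000 0.0000
t_8: node(8,0) S=38.2756 payoff=55.6644 vs cont=55.4580 → 55.6644 [stop]  node(8,1) S=48.0725 payoff=45.8675 vs cont=45.6611 → 45.8675 [stop]  node(8,2) S=60.3769 payoff=33.5631 vs cont=33.3567 → 33.5631 [stop]  node(8,3) S=75.8307 payoff=18.1093 vs cont=17.9029 → 18.1093 [stop]  node(8,4) S=95.2400 payoff=0.0000 vs cont=4.6368 → 4.6368 [wait]  node(8,5) S=119.6172 payoff=0.0000 vs cont=0.0000 → 0.0000 [wait]  node(8,6) S=150.2340 payoff=0.0000 vs cont=0.0000 → 0.0000 [wait]  node(8,7) S=188.6872 payoff=0.0000 vs cont=0.0000 → 0.0000 [wait]  node(8,8) S=236.9828 payoff=0.0000 vs cont=0.0000 → 0.0000 [wait]  ⇒ S*(8)=75.8307
t_7: node(7,0) S=42.8952 payoff=51.0448 vs cont=50.8383 → 51.0448 [stop]  node(7,1) S=53.8745 payoff=40.0655 vs cont=39.8590 → 40.0655 [stop]  node(7,2) S=67.6640 payoff=26.2760 vs cont=26.0695 → 26.2760 [stop]  node(7,3) S=84.9830 payoff=8.9570 vs cont=11.6010 → 11.6010 [wait]  node(7,4) S=106.7349 payoff=0.0000 vs cont=2.4003 → 2.4003 [wait]  node(7,5) S=134.0544 payoff=0.0000 vs cont=0.0000 → 0.0000 [wait]  node(7,6) S=168.3664 payoff=0.0000 vs cont=0.0000 → 0.0000 [wait]  node(7,7) S=211.4607 payoff=0.0000 vs cont=0.0000 → 0.0000 [wait]  ⇒ S*(7)=67.6640
t_6: node(6,0) S=48.0725 payoff=45.8675 vs cont=45.6611 → 45.8675 [stop]  node(6,1) S=60.3769 payoff=33.5631 vs cont=33.3567 → 33.5631 [stop]  node(6,2) S=75.8307 payoff=18.1093 vs cont=19.1723 → 19.1723 [wait]  node(6,3) S=95.2400 payoff=0.0000 vs cont=7.1580 → 7.1580 [wait]  node(6,4) S=119.6172 payoff=0.0000 vs cont=1.2426 → 1.2426 [wait]  node(6,5) S=150.2340 payoff=0.0000 vs cont=0.0000 → 0.0000 [wait]  node(6,6) S=188.6872 payoff=0.0000 vs cont=0.0000 → 0.0000 [wait]  ⇒ S*(6)=60.3769
t_5: node(5,0) S=53.8745 payoff=40.0655 vs cont=39.8590 → 40.0655 [stop]  node(5,1) S=67.6640 payoff=26.2760 vs cont=26.5799 → 26.5799 [wait]  node(5,2) S=84.9830 payoff=8.9570 vs cont=13.3618 → 13.3618 [wait]  node(5,3) S=106.7349 payoff=0.0000 vs cont=4.3021 → 4.3021 [wait]  node(5,4) S=134.0544 payoff=0.0000 vs cont=0.6433 → 0.6433 [wait]  node(5,5) S=168.3664 payoff=0.0000 vs cont=0.0000 → 0.0000 [wait]  ⇒ S*(5)=53.8745
t_4: node(4,0) S=60.3769 payoff=33.5631 vs cont=33.5026 → 33.5631 [stop]  node(4,1) S=75.8307 payoff=18.1093 vs cont=20.1751 → 20.1751 [wait]  node(4,2) S=95.2400 payoff=0.0000 vs cont=8.9826 → 8.9826 [wait]  node(4,3) S=119.6172 payoff=0.0000 vs cont=2.5359 → 2.5359 [wait]  node(4,4) S=150.2340 payoff=0.0000 vs cont=0.3330 → 0.3330 [wait]  ⇒ S*(4)=60.3769
t_3: node(3,0) S=67.6640 payoff=26.2760 vs cont=27.0614 → 27.0614 [wait]  node(3,1) S=84.9830 payoff=8.9570 vs cont=14.7569 → 14.7569 [wait]  node(3,2) S=106.7349 payoff=0.0000 vs cont=5.8676 → 5.8676 [wait]  node(3,3) S=134.0544 payoff=0.0000 vs cont=1.4727 → 1.4727 [wait]  ⇒ S*(3)=-
t_2: node(2,0) S=75.8307 payoff=18.1093 vs cont=21.0942 → 21.0942 [wait]  node(2,1) S=95.2400 payoff=0.0000 vs cont=10.4565 → 10.4565 [wait]  node(2,2) S=119.6172 payoff=0.0000 vs cont=3.7446 → 3.7446 [wait]  ⇒ S*(2)=-
t_1: node(1,0) S=84.9830 payoff=8.9570 vs cont=15.9404 → 15.9404 [wait]  node(1,1) S=106.7349 payoff=0.0000 vs cont=7.2109 → 7.2109 [wait]  ⇒ S*(1)=-
t_0: node(0,0) S=95.2400 payoff=0.0000 vs cont=11.7141 → 11.7141 [wait]  ⇒ S*(0)=-

price = 11.7141
boundary = - - - - 60.3769 53.8745 60.3769 67.6640 75.8307
tree:
11.7141
15.9404 7.2109
21.0942 10.4565 3.7446
27.0614 14.7569 5.8676 1.4727
33.5631 20.1751 8.9826 2.5359 0.3330
40.0655 26.5799 13.3618 4.3021 0.6433 0.0000
45.8675 33.5631 19.1723 7.1580 1.2426 0.0000 0.0000
51.0448 40.0655 26.2760 11.6010 2.4003 0.0000 0.0000 0.0000
55.6644 45.8675 33.5631 18.1093 4.6368 0.0000 0.0000 0.0000 0.0000
59.7865 51.0448 40.0655 26.2760 8.9570 0.0000 0.0000 0.0000 0.0000 0.0000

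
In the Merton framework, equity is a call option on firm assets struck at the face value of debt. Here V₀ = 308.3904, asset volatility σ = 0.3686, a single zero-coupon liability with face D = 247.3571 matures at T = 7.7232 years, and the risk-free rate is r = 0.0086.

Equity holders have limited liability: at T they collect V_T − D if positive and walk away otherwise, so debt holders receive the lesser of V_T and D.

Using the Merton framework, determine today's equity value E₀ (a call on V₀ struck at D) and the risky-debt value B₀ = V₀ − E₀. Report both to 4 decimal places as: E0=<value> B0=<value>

Equity is a call on the firm's assets struck at D = 247.3571:
d₁ = [ln(V₀/D) + (r + σ²/2)T] / (σ√T)
   = [ln(308.3904/247.3571) + (0.0086 + 0.5·0.3686²)·7.7232] / (0.3686·√7.7232)
   = [0.220533 + 0.591080] / 1.024363 = 0.792310
d₂ = d₁ − σ√T = 0.792310 − 1.024363 = -0.232053
N(d₁) = 0.785910,  N(d₂) = 0.408248,  e^(−rT) = 0.935738
E₀ = V₀·N(d₁) − D·e^(−rT)·N(d₂)
   = 308.3904·0.785910 − 247.3571·0.935738·0.408248 = 147.873337
B₀ = V₀ − E₀ = 308.3904 − 147.873337 = 160.517063

E0=147.8733 B0=160.5171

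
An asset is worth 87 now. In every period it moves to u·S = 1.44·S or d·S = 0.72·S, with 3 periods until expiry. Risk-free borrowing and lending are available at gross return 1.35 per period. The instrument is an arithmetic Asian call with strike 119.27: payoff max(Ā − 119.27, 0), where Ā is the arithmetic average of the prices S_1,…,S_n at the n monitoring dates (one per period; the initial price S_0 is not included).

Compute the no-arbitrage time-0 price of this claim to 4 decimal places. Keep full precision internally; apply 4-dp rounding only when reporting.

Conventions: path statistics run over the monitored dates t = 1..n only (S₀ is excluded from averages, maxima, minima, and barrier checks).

Under the martingale measure an up-move has probability p* = 0.8750; value the claim as the probability-weighted average of per-path payoffs, discounted 3 periods at R = 1.35.
Enumerate all 2^3 = 8 price paths (U = up ×1.44, D = down ×0.72); each path with k up-moves has probability p*^k·(1−p*)^(3−k).
DDD: Ā=46.7378, payoff=0.0000, prob=0.001953
UDD: Ā=93.4756, payoff=0.0000, prob=0.013672
DUD: Ā=72.5956, payoff=0.0000, prob=0.013672
UUD: Ā=145.1912, payoff=25.9212, prob=0.095703
DDU: Ā=57.5620, payoff=0.0000, prob=0.013672
UDU: Ā=115.1240, payoff=0.0000, prob=0.095703
DUU: Ā=94.2440, payoff=0.0000, prob=0.095703
UUU: Ā=188.4879, payoff=69.2179, prob=0.669922
Price = Σ prob·payoff / R^3 = 48.851346 / 2.460375 = 19.8552

price = 19.8552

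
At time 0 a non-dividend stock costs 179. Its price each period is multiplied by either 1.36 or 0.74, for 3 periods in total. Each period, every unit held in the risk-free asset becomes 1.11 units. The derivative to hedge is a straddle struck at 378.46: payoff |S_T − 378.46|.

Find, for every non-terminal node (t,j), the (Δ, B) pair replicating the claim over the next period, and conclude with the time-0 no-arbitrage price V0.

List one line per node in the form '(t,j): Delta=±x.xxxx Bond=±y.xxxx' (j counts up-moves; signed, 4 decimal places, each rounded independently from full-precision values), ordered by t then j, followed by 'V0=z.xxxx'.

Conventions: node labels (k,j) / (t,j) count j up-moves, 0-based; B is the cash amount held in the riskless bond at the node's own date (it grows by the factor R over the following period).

(0,0): Delta=-0.6260 Bond=232.0906
(1,0): Delta=-1.0000 Bond=307.1666
(1,1): Delta=-0.4884 Bond=224.1436
(2,0): Delta=-1.0000 Bond=340.9550
(2,1): Delta=-1.0000 Bond=340.9550
(2,2): Delta=-0.3004 Bond=186.5321
V0=120.0447

Arbitrage-free pricing uses the up-move probability p* = (R−d)/(u−d) = 0.5968, discounting each step at R = 1.11.
Expiry values: V(3,0)=305.9249, V(3,1)=245.1523, V(3,2)=133.4620, V(3,3)=71.8066
  t=2,j=0: stock 98.0204 → up 133.3077 (V=245.1523), down 72.5351 (V=305.9249). Price 242.9346; hedge Δ=-1.0000, bond B=340.9550.
  t=2,j=1: stock 180.1456 → up 244.9980 (V=133.4620), down 133.3077 (V=245.1523). Price 160.8094; hedge Δ=-1.0000, bond B=340.9550.
  t=2,j=2: stock 331.0784 → up 450.2666 (V=71.8066), down 244.9980 (V=133.4620). Price 87.0880; hedge Δ=-0.3004, bond B=186.5321.
  t=1,j=0: stock 132.4600 → up 180.1456 (V=160.8094), down 98.0204 (V=242.9346). Price 174.7066; hedge Δ=-1.0000, bond B=307.1666.
  t=1,j=1: stock 243.4400 → up 331.0784 (V=87.0880), down 180.1456 (V=160.8094). Price 105.2381; hedge Δ=-0.4884, bond B=224.1436.
  t=0,j=0: stock 179.0000 → up 243.4400 (V=105.2381), down 132.4600 (V=174.7066). Price 120.0447; hedge Δ=-0.6260, bond B=232.0906.
As a check, the time-0 holding Δ(0,0)·S0 + B(0,0) comes to 120.0447 — exactly V0.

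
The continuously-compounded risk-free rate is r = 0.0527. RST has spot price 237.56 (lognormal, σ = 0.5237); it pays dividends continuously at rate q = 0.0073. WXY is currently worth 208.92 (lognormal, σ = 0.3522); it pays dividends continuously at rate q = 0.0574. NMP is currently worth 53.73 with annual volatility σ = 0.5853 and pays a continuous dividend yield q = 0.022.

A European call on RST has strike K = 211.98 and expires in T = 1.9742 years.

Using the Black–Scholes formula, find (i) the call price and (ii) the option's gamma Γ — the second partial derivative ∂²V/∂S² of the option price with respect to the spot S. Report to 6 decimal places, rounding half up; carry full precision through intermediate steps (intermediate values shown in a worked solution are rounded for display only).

price = 84.800548
Γ = 0.001828

σ√T = 0.5237·√1.9742 = 0.735831
d₁ = (ln(S/K) + (r−q+σ²/2)T) / (σ√T) = (ln(237.56/211.98) + (0.0527−0.0073+0.5237²/2)·1.9742) / 0.735831 = (0.113928 + 0.360352) / 0.735831 = 0.644551
d₂ = d₁ − σ√T = 0.644551 − 0.735831 = -0.091280
e^{−rT} = 0.901189
e^{−qT} = 0.985692
N(d₁) = 0.740391,  N(d₂) = 0.463635
Call price V = S·e^{−qT}·N(d₁) − K·e^{−rT}·N(d₂) = 173.370614 − 88.570066 = 84.800548
φ(d₁) = (1/√(2π))·e^{−d₁²/2} = 0.324113
Γ = e^{−qT}·φ(d₁) / (S·σ·√T) = 0.001828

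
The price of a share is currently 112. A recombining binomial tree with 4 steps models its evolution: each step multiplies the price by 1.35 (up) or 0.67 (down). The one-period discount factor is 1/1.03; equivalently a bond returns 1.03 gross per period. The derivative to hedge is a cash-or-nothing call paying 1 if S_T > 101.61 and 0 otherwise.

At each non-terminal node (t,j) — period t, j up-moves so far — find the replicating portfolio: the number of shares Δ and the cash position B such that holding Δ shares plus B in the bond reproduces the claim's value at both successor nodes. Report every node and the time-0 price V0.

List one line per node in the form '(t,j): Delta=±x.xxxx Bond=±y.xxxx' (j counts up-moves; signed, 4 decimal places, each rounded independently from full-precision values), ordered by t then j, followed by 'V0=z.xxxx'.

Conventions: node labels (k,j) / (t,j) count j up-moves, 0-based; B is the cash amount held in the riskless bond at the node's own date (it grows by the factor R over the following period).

No-arbitrage ⇒ martingale measure with p* = (R−d)/(u−d) = 0.5294.
Terminal payoffs: V(4,0)=0.0000, V(4,1)=0.0000, V(4,2)=0.0000, V(4,3)=1.0000, V(4,4)=1.0000
Node (3,0) S=33.6855: V=(p*·0.0000+(1−p*)·0.0000)/1.03=0.0000; Δ=(0.0000−0.0000)/(45.4754−22.5693)=0.0000; B=V−Δ·S=0.0000
Node (3,1) S=67.8737: V=(p*·0.0000+(1−p*)·0.0000)/1.03=0.0000; Δ=(0.0000−0.0000)/(91.6295−45.4754)=0.0000; B=V−Δ·S=0.0000
Node (3,2) S=136.7604: V=(p*·1.0000+(1−p*)·0.0000)/1.03=0.5140; Δ=(1.0000−0.0000)/(184.6265−91.6295)=0.0108; B=V−Δ·S=-0.9566
Node (3,3) S=275.5620: V=(p*·1.0000+(1−p*)·1.0000)/1.03=0.9709; Δ=(1.0000−1.0000)/(372.0087−184.6265)=0.0000; B=V−Δ·S=0.9709
Node (2,0) S=50.2768: V=(p*·0.0000+(1−p*)·0.0000)/1.03=0.0000; Δ=(0.0000−0.0000)/(67.8737−33.6855)=0.0000; B=V−Δ·S=0.0000
Node (2,1) S=101.3040: V=(p*·0.5140+(1−p*)·0.0000)/1.03=0.2642; Δ=(0.5140−0.0000)/(136.7604−67.8737)=0.0075; B=V−Δ·S=-0.4917
Node (2,2) S=204.1200: V=(p*·0.9709+(1−p*)·0.5140)/1.03=0.7339; Δ=(0.9709−0.5140)/(275.5620−136.7604)=0.0033; B=V−Δ·S=0.0620
Node (1,0) S=75.0400: V=(p*·0.2642+(1−p*)·0.0000)/1.03=0.1358; Δ=(0.2642−0.0000)/(101.3040−50.2768)=0.0052; B=V−Δ·S=-0.2527
Node (1,1) S=151.2000: V=(p*·0.7339+(1−p*)·0.2642)/1.03=0.4979; Δ=(0.7339−0.2642)/(204.1200−101.3040)=0.0046; B=V−Δ·S=-0.1928
Node (0,0) S=112.0000: V=(p*·0.4979+(1−p*)·0.1358)/1.03=0.3180; Δ=(0.4979−0.1358)/(151.2000−75.0400)=0.0048; B=V−Δ·S=-0.2146
Check: Δ(0,0)·S0 + B(0,0) = 0.3180 = V0.

(0,0): Delta=0.0048 Bond=-0.2146
(1,0): Delta=0.0052 Bond=-0.2527
(1,1): Delta=0.0046 Bond=-0.1928
(2,0): Delta=0.0000 Bond=0.0000
(2,1): Delta=0.0075 Bond=-0.4917
(2,2): Delta=0.0033 Bond=0.0620
(3,0): Delta=0.0000 Bond=0.0000
(3,1): Delta=0.0000 Bond=0.0000
(3,2): Delta=0.0108 Bond=-0.9566
(3,3): Delta=0.0000 Bond=0.9709
V0=0.3180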